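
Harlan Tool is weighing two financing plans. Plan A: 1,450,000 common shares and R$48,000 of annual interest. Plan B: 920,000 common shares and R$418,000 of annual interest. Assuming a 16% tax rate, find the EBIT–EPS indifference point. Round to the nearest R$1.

R$1,060,264

Set EPS_A = EPS_B: (EBIT − R$48,000)(1 − 0.16) ÷ 1,450,000 = (EBIT − R$418,000)(1 − 0.16) ÷ 920,000.
Cancelling (1 − t) and cross-multiplying: 920,000·(EBIT − 48,000) = 1,450,000·(EBIT − 418,000).
Solving, EBIT = (418,000·1,450,000 − 48,000·920,000) / (1,450,000 − 920,000) = 561,940,000,000 / 530,000 = 1,060,264.15.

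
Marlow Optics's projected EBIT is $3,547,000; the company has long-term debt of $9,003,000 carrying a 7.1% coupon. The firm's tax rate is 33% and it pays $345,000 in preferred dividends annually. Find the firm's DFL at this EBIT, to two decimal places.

Annual interest charges come to $639,213.00.
Pre-tax preferred-dividend burden = $345,000 ÷ (1 − 0.33) = $514,925.37.
DFL = EBIT ÷ [EBIT − I − D_p/(1−t)] = $3,547,000 ÷ [$3,547,000 − $639,213.00 − $514,925.37] = $3,547,000 ÷ $2,392,861.63 = 1.4823.

1.48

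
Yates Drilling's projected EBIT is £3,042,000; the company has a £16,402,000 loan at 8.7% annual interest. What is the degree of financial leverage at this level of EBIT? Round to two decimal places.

1.88

Annual interest charges come to £1,426,974.00.
Degree of financial leverage = EBIT / (EBIT − interest) = £3,042,000 / £1,615,026.00 = 1.8836.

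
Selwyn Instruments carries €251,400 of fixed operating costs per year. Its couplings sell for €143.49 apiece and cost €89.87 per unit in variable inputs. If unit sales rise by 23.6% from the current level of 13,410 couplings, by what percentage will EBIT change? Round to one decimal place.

Total contribution margin = 13,410 × €53.62 = €719,044.20.
Operating income = contribution − fixed costs = €719,044.20 − €251,400 = €467,644.20.
Degree of operating leverage = €719,044.20 / €467,644.20 = 1.5376.
Operating income changes by 1.5376 × +23.6% = +36.3%.

+36.3%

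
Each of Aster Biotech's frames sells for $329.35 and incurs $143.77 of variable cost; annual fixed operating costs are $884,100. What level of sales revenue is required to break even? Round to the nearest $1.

Contribution margin per unit = $329.35 − $143.77 = $185.58, a CM ratio of $185.58 ÷ $329.35 = 0.5635.
Break-even sales = FC ÷ CM ratio = $884,100 × $329.35 / $185.58 = $1,569,018.

$1,569,018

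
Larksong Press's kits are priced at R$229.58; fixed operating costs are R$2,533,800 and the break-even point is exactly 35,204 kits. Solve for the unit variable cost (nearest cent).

At break-even, FC = Q × (P − VC), so P − VC = R$2,533,800 ÷ 35,204 = R$71.9748.
Variable cost per unit = R$229.58 − R$71.9748 = R$157.61.

R$157.61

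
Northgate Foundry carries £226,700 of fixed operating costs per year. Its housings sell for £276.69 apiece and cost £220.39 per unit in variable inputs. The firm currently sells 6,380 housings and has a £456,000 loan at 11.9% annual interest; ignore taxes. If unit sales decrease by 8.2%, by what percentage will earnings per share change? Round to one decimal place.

-37.7%

At 6,380 units, contribution = 6,380 × £56.30 = £359,194.00.
EBIT = £359,194.00 − £226,700 = £132,494.00.
Interest = £54,264.00, so EBIT − I = £78,230.00.
DCL = total CM / (EBIT − I) = £359,194.00 / £78,230.00 = 4.5915.
EPS therefore changes by 4.5915 × (-8.2%) = -37.7%.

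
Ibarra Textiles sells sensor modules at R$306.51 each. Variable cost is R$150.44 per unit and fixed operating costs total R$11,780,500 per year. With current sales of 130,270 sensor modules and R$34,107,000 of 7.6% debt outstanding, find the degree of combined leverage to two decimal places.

3.41

Total contribution margin = 130,270 × R$156.07 = R$20,331,238.90.
Subtracting fixed costs: EBIT = R$20,331,238.90 − R$11,780,500 = R$8,550,738.90. Interest = R$2,592,132.00, so EBIT − I = R$5,958,606.90.
Degree of total leverage = total CM / (EBIT − interest) = R$20,331,238.90 / R$5,958,606.90 = 3.4121.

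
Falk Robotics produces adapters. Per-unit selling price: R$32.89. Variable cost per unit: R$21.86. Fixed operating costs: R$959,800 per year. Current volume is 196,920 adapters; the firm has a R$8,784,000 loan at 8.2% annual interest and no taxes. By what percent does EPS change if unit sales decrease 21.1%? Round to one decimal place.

Contribution at this volume is 196,920 × R$11.03 = R$2,172,027.60.
Subtracting fixed costs: EBIT = R$2,172,027.60 − R$959,800 = R$1,212,227.60.
Interest = R$720,288.00, so EBIT − I = R$491,939.60.
Degree of combined leverage = contribution ÷ (EBIT − I) = R$2,172,027.60 ÷ R$491,939.60 = 4.4152.
%ΔEPS = DCL × %ΔSales = 4.4152 × -21.1% = -93.2%.

-93.2%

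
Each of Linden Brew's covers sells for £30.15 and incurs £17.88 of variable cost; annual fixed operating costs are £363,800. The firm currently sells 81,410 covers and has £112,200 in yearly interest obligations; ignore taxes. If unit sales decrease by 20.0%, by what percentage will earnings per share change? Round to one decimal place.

-38.2%

At 81,410 units, contribution = 81,410 × £12.27 = £998,900.70.
EBIT = £998,900.70 − £363,800 = £635,100.70.
Interest = £112,200.00, so EBIT − I = £522,900.70.
DCL = total CM / (EBIT − I) = £998,900.70 / £522,900.70 = 1.9103.
EPS therefore changes by 1.9103 × (-20.0%) = -38.2%.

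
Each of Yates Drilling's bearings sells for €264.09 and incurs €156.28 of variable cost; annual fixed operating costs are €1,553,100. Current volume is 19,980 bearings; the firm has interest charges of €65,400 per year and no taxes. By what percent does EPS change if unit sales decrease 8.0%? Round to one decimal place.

Contribution at this volume is 19,980 × €107.81 = €2,154,043.80.
EBIT = €2,154,043.80 − €1,553,100 = €600,943.80.
After interest of €65,400.00, pre-tax earnings = €535,543.80.
DCL = total CM / (EBIT − I) = €2,154,043.80 / €535,543.80 = 4.0222.
EPS therefore changes by 4.0222 × (-8.0%) = -32.2%.

-32.2%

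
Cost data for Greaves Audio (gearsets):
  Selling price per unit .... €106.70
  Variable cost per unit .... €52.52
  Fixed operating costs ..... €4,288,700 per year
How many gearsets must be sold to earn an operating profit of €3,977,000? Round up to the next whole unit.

Each unit contributes €106.70 − €52.52 = €54.18.
Required volume = (fixed costs + target profit) ÷ CM = (€4,288,700 + €3,977,000) ÷ €54.18 = 152,559.99, so 152,560 gearsets.

152,560 gearsets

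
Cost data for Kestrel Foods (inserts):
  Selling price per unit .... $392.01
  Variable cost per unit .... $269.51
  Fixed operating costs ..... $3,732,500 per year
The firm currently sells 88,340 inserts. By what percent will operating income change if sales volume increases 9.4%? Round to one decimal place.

Total contribution margin = 88,340 × $122.50 = $10,821,650.00.
Subtracting fixed costs: EBIT = $10,821,650.00 − $3,732,500 = $7,089,150.00.
Degree of operating leverage = $10,821,650.00 / $7,089,150.00 = 1.5265.
So EBIT moves 1.5265 × (+9.4%) = +14.3%.

+14.3%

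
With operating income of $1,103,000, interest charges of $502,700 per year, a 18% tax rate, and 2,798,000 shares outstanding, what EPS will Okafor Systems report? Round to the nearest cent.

Pre-tax income = $1,103,000 − $502,700.00 = $600,300.00.
After tax at 18%: net income = $600,300.00 × 0.82 = $492,246.00.
Per share: $492,246.00 / 2,798,000 shares = $0.18.

$0.18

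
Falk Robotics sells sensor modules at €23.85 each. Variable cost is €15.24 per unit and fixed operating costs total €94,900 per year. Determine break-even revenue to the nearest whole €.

€262,876

CM per unit = €23.85 − €15.24 = €8.61; CM ratio = €8.61 / €23.85 = 0.3610.
Break-even revenue = fixed costs × price ÷ CM = €94,900 × €23.85 ÷ €8.61 = €262,876.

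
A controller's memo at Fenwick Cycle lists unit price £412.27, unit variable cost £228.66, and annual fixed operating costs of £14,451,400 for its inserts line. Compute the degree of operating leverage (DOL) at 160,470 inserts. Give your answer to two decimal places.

Contribution at this volume is 160,470 × £183.61 = £29,463,896.70.
Operating income = contribution − fixed costs = £29,463,896.70 − £14,451,400 = £15,012,496.70.
Degree of operating leverage = £29,463,896.70 / £15,012,496.70 = 1.9626.

1.96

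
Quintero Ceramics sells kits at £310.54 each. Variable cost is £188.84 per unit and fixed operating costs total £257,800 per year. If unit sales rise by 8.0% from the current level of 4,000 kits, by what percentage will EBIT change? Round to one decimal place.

At 4,000 units, contribution = 4,000 × £121.70 = £486,800.00.
EBIT = £486,800.00 − £257,800 = £229,000.00.
DOL = contribution ÷ EBIT = £486,800.00 ÷ £229,000.00 = 2.1258.
So EBIT moves 2.1258 × (+8.0%) = +17.0%.

+17.0%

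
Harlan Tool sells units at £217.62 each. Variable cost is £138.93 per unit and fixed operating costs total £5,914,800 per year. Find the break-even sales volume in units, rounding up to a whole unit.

75,166 units

Each unit contributes £217.62 − £138.93 = £78.69.
Units to break even: £5,914,800 ÷ £78.69 = 75,165.84, rounded up to 75,166.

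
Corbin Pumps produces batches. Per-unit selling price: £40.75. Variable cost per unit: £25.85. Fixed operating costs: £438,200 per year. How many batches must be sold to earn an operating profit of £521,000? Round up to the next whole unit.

Unit CM = price − variable cost = £40.75 − £25.85 = £14.90.
Required volume = (fixed costs + target profit) ÷ CM = (£438,200 + £521,000) ÷ £14.90 = 64,375.84, so 64,376 batches.

64,376 batches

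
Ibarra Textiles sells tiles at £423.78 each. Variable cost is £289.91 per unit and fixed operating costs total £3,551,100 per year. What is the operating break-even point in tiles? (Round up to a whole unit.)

Unit CM = price − variable cost = £423.78 − £289.91 = £133.87.
Units to break even: £3,551,100 ÷ £133.87 = 26,526.48, rounded up to 26,527.

26,527 tiles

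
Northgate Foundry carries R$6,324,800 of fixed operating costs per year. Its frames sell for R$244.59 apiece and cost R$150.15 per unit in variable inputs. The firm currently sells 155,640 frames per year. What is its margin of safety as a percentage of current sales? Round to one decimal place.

57.0%

Unit CM = price − variable cost = R$244.59 − R$150.15 = R$94.44. Break-even units = R$6,324,800 ÷ R$94.44 = 66,971.62; break-even revenue = 66,971.62 × R$244.59 = R$16,380,589.07.
Actual sales revenue = 155,640 × R$244.59 = R$38,067,987.60.
Margin of safety = (R$38,067,987.60 − R$16,380,589.07) ÷ R$38,067,987.60 = 57.0%.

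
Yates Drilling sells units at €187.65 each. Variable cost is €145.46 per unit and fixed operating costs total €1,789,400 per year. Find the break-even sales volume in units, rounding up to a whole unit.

Each unit contributes €187.65 − €145.46 = €42.19.
Break-even volume = fixed costs ÷ CM per unit = €1,789,400 ÷ €42.19 = 42,412.89, so 42,413 units.

42,413 units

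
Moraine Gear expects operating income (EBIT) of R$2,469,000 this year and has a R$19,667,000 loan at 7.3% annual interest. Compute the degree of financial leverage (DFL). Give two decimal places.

2.39

Annual interest charges come to R$1,435,691.00.
DFL = EBIT ÷ (EBIT − I) = R$2,469,000 ÷ (R$2,469,000 − R$1,435,691.00) = R$2,469,000 ÷ R$1,033,309.00 = 2.3894.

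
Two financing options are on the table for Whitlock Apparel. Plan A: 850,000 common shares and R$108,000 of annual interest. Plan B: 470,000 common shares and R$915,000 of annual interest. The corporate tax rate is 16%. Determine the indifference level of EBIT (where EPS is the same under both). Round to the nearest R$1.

R$1,913,132

At indifference, (EBIT − 108,000)(1 − t)/850,000 = (EBIT − 915,000)(1 − t)/470,000.
Cancelling (1 − t) and cross-multiplying: 470,000·(EBIT − 108,000) = 850,000·(EBIT − 915,000).
EBIT × (850,000 − 470,000) = 915,000 × 850,000 − 108,000 × 470,000 = 726,990,000,000, so EBIT = 726,990,000,000 ÷ 380,000 = 1,913,131.58.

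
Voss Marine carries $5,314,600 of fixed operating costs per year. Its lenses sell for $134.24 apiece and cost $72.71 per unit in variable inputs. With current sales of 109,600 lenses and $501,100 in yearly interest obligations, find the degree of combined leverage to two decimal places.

Total contribution margin = 109,600 × $61.53 = $6,743,688.00.
Subtracting fixed costs: EBIT = $6,743,688.00 − $5,314,600 = $1,429,088.00. Interest = $501,100.00.
DOL = $6,743,688.00 ÷ $1,429,088.00 = 4.7189; DFL = $1,429,088.00 ÷ $927,988.00 = 1.5400.
DCL = DOL × DFL = 4.7189 × 1.5400 = 7.2671.

7.27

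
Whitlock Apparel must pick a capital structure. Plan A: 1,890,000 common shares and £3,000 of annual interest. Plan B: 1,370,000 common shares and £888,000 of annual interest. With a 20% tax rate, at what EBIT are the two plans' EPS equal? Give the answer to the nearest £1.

£3,219,635

Set EPS_A = EPS_B: (EBIT − £3,000)(1 − 0.20) ÷ 1,890,000 = (EBIT − £888,000)(1 − 0.20) ÷ 1,370,000.
The (1 − t) factor cancels: (EBIT − 3,000) × 1,370,000 = (EBIT − 888,000) × 1,890,000.
Solving, EBIT = (888,000·1,890,000 − 3,000·1,370,000) / (1,890,000 − 1,370,000) = 1,674,210,000,000 / 520,000 = 3,219,634.62.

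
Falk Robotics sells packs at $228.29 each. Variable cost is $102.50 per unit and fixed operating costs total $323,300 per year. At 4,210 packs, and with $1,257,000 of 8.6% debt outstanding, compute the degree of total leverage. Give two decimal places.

Contribution at this volume is 4,210 × $125.79 = $529,575.90.
EBIT = $529,575.90 − $323,300 = $206,275.90. Interest = $108,102.00.
DOL = $529,575.90 ÷ $206,275.90 = 2.5673; DFL = $206,275.90 ÷ $98,173.90 = 2.1011.
Combined leverage = 2.5673 × 2.1011 = 5.3942.

5.39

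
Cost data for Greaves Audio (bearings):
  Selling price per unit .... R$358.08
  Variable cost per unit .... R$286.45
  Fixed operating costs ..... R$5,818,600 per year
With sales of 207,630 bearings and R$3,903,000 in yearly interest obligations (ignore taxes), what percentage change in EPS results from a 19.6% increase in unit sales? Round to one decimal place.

+56.6%

At 207,630 units, contribution = 207,630 × R$71.63 = R$14,872,536.90.
Subtracting fixed costs: EBIT = R$14,872,536.90 − R$5,818,600 = R$9,053,936.90.
After interest of R$3,903,000.00, pre-tax earnings = R$5,150,936.90.
DCL = total CM / (EBIT − I) = R$14,872,536.90 / R$5,150,936.90 = 2.8873.
EPS therefore changes by 2.8873 × (+19.6%) = +56.6%.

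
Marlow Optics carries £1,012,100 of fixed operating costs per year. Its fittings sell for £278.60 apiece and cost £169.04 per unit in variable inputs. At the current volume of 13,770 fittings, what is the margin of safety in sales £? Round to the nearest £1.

£1,262,654

Contribution margin per unit = £278.60 − £169.04 = £109.56. Break-even units = £1,012,100 ÷ £109.56 = 9,237.86; break-even revenue = 9,237.86 × £278.60 = £2,573,667.94.
Current sales = 13,770 × £278.60 = £3,836,322.00.
Margin of safety = £3,836,322.00 − £2,573,667.94 = £1,262,654.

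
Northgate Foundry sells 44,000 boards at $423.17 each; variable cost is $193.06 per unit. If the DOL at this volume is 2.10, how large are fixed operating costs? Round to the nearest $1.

$5,303,488

Contribution at this volume is 44,000 × $230.11 = $10,124,840.00.
Since DOL = CM ÷ EBIT, EBIT = $10,124,840.00 ÷ 2.10 = $4,821,352.38.
And FC = contribution − EBIT = $10,124,840.00 − $4,821,352.38 = $5,303,488.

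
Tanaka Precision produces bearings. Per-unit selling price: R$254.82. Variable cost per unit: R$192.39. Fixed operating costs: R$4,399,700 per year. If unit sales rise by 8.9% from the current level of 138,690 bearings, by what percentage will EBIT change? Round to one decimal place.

Contribution at this volume is 138,690 × R$62.43 = R$8,658,416.70.
EBIT = R$8,658,416.70 − R$4,399,700 = R$4,258,716.70.
DOL = contribution ÷ EBIT = R$8,658,416.70 ÷ R$4,258,716.70 = 2.0331.
%ΔEBIT = DOL × %ΔSales = 2.0331 × +8.9% = +18.1%.

+18.1%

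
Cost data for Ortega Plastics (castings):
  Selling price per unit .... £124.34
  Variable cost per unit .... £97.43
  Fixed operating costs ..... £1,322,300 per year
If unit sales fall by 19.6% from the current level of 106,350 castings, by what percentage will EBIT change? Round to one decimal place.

-36.4%

Total contribution margin = 106,350 × £26.91 = £2,861,878.50.
Operating income = contribution − fixed costs = £2,861,878.50 − £1,322,300 = £1,539,578.50.
DOL = contribution ÷ EBIT = £2,861,878.50 ÷ £1,539,578.50 = 1.8589.
So EBIT moves 1.8589 × (-19.6%) = -36.4%.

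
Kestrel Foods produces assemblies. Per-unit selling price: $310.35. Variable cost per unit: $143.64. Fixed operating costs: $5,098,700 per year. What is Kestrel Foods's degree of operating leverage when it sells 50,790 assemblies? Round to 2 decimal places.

Total contribution margin = 50,790 × $166.71 = $8,467,200.90.
EBIT = $8,467,200.90 − $5,098,700 = $3,368,500.90.
So DOL = total CM / EBIT = $8,467,200.90 / $3,368,500.90 = 2.5136.

2.51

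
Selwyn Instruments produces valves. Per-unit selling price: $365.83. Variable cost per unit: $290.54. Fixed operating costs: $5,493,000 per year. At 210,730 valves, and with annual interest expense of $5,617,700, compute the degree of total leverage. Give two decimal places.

3.34

Total contribution margin = 210,730 × $75.29 = $15,865,861.70.
EBIT = $15,865,861.70 − $5,493,000 = $10,372,861.70. Interest = $5,617,700.00.
DOL = $15,865,861.70 ÷ $10,372,861.70 = 1.5296; DFL = $10,372,861.70 ÷ $4,755,161.70 = 2.1814.
DCL = DOL × DFL = 1.5296 × 2.1814 = 3.3367.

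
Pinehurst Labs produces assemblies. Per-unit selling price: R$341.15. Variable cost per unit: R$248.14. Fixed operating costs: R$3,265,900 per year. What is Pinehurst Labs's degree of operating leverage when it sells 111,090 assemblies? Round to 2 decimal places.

1.46

Contribution at this volume is 111,090 × R$93.01 = R$10,332,480.90.
EBIT = R$10,332,480.90 − R$3,265,900 = R$7,066,580.90.
So DOL = total CM / EBIT = R$10,332,480.90 / R$7,066,580.90 = 1.4622.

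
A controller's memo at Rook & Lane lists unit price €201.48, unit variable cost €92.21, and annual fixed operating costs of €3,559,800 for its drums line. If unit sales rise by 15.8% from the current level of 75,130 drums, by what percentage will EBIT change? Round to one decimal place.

Total contribution margin = 75,130 × €109.27 = €8,209,455.10.
Operating income = contribution − fixed costs = €8,209,455.10 − €3,559,800 = €4,649,655.10.
So DOL = total CM / EBIT = €8,209,455.10 / €4,649,655.10 = 1.7656.
%ΔEBIT = DOL × %ΔSales = 1.7656 × +15.8% = +27.9%.

+27.9%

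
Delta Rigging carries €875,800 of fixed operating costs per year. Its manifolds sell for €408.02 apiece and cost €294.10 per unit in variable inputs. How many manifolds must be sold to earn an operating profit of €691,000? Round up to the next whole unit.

13,754 manifolds

Unit CM = price − variable cost = €408.02 − €294.10 = €113.92.
Need Q such that Q × €113.92 − €875,800 = €691,000, i.e. Q = €1,566,800 / €113.92 = 13,753.51 → 13,754.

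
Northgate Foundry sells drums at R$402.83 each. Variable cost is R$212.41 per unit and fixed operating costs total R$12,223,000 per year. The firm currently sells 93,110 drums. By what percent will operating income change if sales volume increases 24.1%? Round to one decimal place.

At 93,110 units, contribution = 93,110 × R$190.42 = R$17,730,006.20.
Subtracting fixed costs: EBIT = R$17,730,006.20 − R$12,223,000 = R$5,507,006.20.
Degree of operating leverage = R$17,730,006.20 / R$5,507,006.20 = 3.2195.
Operating income changes by 3.2195 × +24.1% = +77.6%.

+77.6%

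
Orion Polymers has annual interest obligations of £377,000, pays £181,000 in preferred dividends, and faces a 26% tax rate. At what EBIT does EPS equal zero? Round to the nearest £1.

Preferred dividends are paid after tax, so their pre-tax equivalent is £181,000 ÷ (1 − 0.26) = £244,594.59.
EPS = 0 when EBIT covers interest plus the pre-tax preferred burden: £377,000 + £244,594.59 = £621,594.59.

£621,595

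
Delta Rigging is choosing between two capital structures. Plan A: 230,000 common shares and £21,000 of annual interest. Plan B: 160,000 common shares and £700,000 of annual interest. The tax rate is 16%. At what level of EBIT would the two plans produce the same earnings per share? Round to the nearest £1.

£2,252,000

Set EPS_A = EPS_B: (EBIT − £21,000)(1 − 0.16) ÷ 230,000 = (EBIT − £700,000)(1 − 0.16) ÷ 160,000.
The (1 − t) factor cancels: (EBIT − 21,000) × 160,000 = (EBIT − 700,000) × 230,000.
EBIT × (230,000 − 160,000) = 700,000 × 230,000 − 21,000 × 160,000 = 157,640,000,000, so EBIT = 157,640,000,000 ÷ 70,000 = 2,252,000.00.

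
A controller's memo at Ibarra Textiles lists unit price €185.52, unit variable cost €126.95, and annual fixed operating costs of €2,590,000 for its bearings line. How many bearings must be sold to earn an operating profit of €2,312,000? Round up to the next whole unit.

Each unit contributes €185.52 − €126.95 = €58.57.
Need Q such that Q × €58.57 − €2,590,000 = €2,312,000, i.e. Q = €4,902,000 / €58.57 = 83,694.72 → 83,695.

83,695 bearings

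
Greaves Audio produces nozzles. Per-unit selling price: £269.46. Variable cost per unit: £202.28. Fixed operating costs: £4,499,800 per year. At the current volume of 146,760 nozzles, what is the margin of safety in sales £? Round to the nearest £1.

£21,497,183

Contribution margin per unit = £269.46 − £202.28 = £67.18. Break-even units = £4,499,800 ÷ £67.18 = 66,981.24; break-even revenue = 66,981.24 × £269.46 = £18,048,766.12.
Actual sales revenue = 146,760 × £269.46 = £39,545,949.60.
Margin of safety = £39,545,949.60 − £18,048,766.12 = £21,497,183.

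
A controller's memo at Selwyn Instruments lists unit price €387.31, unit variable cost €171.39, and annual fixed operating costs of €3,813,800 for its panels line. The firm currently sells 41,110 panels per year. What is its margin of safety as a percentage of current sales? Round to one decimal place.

Unit CM = price − variable cost = €387.31 − €171.39 = €215.92. Break-even units = €3,813,800 ÷ €215.92 = 17,663.02; break-even revenue = 17,663.02 × €387.31 = €6,841,065.57.
Current sales = 41,110 × €387.31 = €15,922,314.10.
Margin of safety = (€15,922,314.10 − €6,841,065.57) ÷ €15,922,314.10 = 57.0%.

57.0%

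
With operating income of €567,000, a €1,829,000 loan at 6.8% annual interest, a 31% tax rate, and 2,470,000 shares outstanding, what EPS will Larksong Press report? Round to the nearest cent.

Pre-tax income = €567,000 − €124,372.00 = €442,628.00.
Net income = €442,628.00 × (1 − 0.31) = €305,413.32.
EPS = €305,413.32 ÷ 2,470,000 = €0.12.

€0.12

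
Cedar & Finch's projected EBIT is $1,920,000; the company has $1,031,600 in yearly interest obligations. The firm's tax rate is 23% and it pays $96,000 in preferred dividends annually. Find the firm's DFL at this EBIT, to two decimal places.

2.51

Interest = $1,031,600.00.
Pre-tax preferred-dividend burden = $96,000 ÷ (1 − 0.23) = $124,675.32.
DFL = EBIT ÷ [EBIT − I − D_p/(1−t)] = $1,920,000 ÷ [$1,920,000 − $1,031,600.00 − $124,675.32] = $1,920,000 ÷ $763,724.68 = 2.5140.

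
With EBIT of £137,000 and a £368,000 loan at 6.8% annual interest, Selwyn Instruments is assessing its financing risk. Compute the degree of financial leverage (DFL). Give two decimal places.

1.22

Annual interest charges come to £25,024.00.
Degree of financial leverage = EBIT / (EBIT − interest) = £137,000 / £111,976.00 = 1.2235.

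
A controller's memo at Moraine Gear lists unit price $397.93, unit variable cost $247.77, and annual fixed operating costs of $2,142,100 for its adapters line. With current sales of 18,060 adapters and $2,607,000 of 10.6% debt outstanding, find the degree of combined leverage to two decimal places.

Contribution at this volume is 18,060 × $150.16 = $2,711,889.60.
EBIT = $2,711,889.60 − $2,142,100 = $569,789.60. Interest = $276,342.00, so EBIT − I = $293,447.60.
DCL = contribution ÷ (EBIT − I) = $2,711,889.60 ÷ $293,447.60 = 9.2415.

9.24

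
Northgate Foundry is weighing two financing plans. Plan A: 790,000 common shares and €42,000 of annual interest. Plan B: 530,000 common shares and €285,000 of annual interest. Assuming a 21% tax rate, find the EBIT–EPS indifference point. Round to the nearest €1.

€780,346

At indifference, (EBIT − 42,000)(1 − t)/790,000 = (EBIT − 285,000)(1 − t)/530,000.
Cancelling (1 − t) and cross-multiplying: 530,000·(EBIT − 42,000) = 790,000·(EBIT − 285,000).
EBIT × (790,000 − 530,000) = 285,000 × 790,000 − 42,000 × 530,000 = 202,890,000,000, so EBIT = 202,890,000,000 ÷ 260,000 = 780,346.15.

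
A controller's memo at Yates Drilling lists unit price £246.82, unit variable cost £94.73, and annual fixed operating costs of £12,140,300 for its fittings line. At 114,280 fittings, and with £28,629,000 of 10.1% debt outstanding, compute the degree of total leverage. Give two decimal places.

At 114,280 units, contribution = 114,280 × £152.09 = £17,380,845.20.
Operating income = contribution − fixed costs = £17,380,845.20 − £12,140,300 = £5,240,545.20. Interest = £2,891,529.00.
DOL = £17,380,845.20 ÷ £5,240,545.20 = 3.3166; DFL = £5,240,545.20 ÷ £2,349,016.20 = 2.2310.
DCL = DOL × DFL = 3.3166 × 2.2310 = 7.3993.

7.40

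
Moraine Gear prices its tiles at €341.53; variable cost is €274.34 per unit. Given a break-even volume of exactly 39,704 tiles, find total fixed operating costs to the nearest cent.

€2,667,711.76

Contribution margin per unit = €341.53 − €274.34 = €67.19.
Since BE = FC / CM, FC = 39,704 × €67.19 = €2,667,711.76.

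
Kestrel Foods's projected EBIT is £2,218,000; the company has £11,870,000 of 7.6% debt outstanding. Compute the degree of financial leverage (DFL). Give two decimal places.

Interest = £902,120.00.
Degree of financial leverage = EBIT / (EBIT − interest) = £2,218,000 / £1,315,880.00 = 1.6856.

1.69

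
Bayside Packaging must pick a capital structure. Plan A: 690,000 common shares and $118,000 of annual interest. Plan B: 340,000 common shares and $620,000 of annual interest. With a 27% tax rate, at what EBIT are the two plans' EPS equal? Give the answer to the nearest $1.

$1,107,657

Set EPS_A = EPS_B: (EBIT − $118,000)(1 − 0.27) ÷ 690,000 = (EBIT − $620,000)(1 − 0.27) ÷ 340,000.
The (1 − t) factor cancels: (EBIT − 118,000) × 340,000 = (EBIT − 620,000) × 690,000.
EBIT × (690,000 − 340,000) = 620,000 × 690,000 − 118,000 × 340,000 = 387,680,000,000, so EBIT = 387,680,000,000 ÷ 350,000 = 1,107,657.14.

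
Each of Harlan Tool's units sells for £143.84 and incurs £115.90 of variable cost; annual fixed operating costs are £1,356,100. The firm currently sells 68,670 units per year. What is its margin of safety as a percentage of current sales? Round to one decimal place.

29.3%

Contribution margin per unit = £143.84 − £115.90 = £27.94. Break-even units = £1,356,100 ÷ £27.94 = 48,536.15; break-even revenue = 48,536.15 × £143.84 = £6,981,439.66.
Current sales = 68,670 × £143.84 = £9,877,492.80.
Margin of safety = (£9,877,492.80 − £6,981,439.66) ÷ £9,877,492.80 = 29.3%.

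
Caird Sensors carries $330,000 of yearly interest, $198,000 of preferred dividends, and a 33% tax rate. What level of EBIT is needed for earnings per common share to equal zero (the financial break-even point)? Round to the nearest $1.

Preferred dividends are paid after tax, so their pre-tax equivalent is $198,000 ÷ (1 − 0.33) = $295,522.39.
EPS = 0 when EBIT covers interest plus the pre-tax preferred burden: $330,000 + $295,522.39 = $625,522.39.

$625,522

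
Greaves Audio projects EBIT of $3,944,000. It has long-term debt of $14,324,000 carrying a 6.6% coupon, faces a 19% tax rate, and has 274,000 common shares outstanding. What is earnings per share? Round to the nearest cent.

Interest = $945,384.00, so EBT = $3,944,000 − $945,384.00 = $2,998,616.00.
After tax at 19%: net income = $2,998,616.00 × 0.81 = $2,428,878.96.
Per share: $2,428,878.96 / 274,000 shares = $8.86.

$8.86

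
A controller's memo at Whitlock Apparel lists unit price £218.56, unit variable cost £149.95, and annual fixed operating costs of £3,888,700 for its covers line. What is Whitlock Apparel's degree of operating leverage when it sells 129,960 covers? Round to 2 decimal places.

1.77

Contribution at this volume is 129,960 × £68.61 = £8,916,555.60.
Operating income = contribution − fixed costs = £8,916,555.60 − £3,888,700 = £5,027,855.60.
Degree of operating leverage = £8,916,555.60 / £5,027,855.60 = 1.7734.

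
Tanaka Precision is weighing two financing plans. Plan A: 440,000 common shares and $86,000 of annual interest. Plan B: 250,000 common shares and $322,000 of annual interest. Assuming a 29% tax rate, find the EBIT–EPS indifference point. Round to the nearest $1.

At indifference, (EBIT − 86,000)(1 − t)/440,000 = (EBIT − 322,000)(1 − t)/250,000.
Cancelling (1 − t) and cross-multiplying: 250,000·(EBIT − 86,000) = 440,000·(EBIT − 322,000).
Solving, EBIT = (322,000·440,000 − 86,000·250,000) / (440,000 − 250,000) = 120,180,000,000 / 190,000 = 632,526.32.

$632,526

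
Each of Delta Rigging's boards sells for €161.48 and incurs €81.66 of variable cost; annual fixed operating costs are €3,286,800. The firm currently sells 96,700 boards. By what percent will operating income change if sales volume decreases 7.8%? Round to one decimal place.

-13.6%

Total contribution margin = 96,700 × €79.82 = €7,718,594.00.
Subtracting fixed costs: EBIT = €7,718,594.00 − €3,286,800 = €4,431,794.00.
Degree of operating leverage = €7,718,594.00 / €4,431,794.00 = 1.7416.
Operating income changes by 1.7416 × -7.8% = -13.6%.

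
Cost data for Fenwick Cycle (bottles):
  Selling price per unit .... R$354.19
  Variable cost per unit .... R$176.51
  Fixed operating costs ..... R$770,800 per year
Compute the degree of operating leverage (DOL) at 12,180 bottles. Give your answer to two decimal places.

Contribution at this volume is 12,180 × R$177.68 = R$2,164,142.40.
Subtracting fixed costs: EBIT = R$2,164,142.40 − R$770,800 = R$1,393,342.40.
Degree of operating leverage = R$2,164,142.40 / R$1,393,342.40 = 1.5532.

1.55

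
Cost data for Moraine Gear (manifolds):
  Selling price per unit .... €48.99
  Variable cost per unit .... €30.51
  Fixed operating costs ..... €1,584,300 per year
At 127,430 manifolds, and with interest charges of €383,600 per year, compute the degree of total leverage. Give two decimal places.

Contribution at this volume is 127,430 × €18.48 = €2,354,906.40.
EBIT = €2,354,906.40 − €1,584,300 = €770,606.40. Interest = €383,600.00, so EBIT − I = €387,006.40.
DCL = contribution ÷ (EBIT − I) = €2,354,906.40 ÷ €387,006.40 = 6.0849.

6.08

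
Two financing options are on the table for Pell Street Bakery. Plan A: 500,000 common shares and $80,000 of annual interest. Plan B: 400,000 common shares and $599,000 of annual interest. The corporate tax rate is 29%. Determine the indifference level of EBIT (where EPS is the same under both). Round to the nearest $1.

At indifference, (EBIT − 80,000)(1 − t)/500,000 = (EBIT − 599,000)(1 − t)/400,000.
Cancelling (1 − t) and cross-multiplying: 400,000·(EBIT − 80,000) = 500,000·(EBIT − 599,000).
EBIT × (500,000 − 400,000) = 599,000 × 500,000 − 80,000 × 400,000 = 267,500,000,000, so EBIT = 267,500,000,000 ÷ 100,000 = 2,675,000.00.

$2,675,000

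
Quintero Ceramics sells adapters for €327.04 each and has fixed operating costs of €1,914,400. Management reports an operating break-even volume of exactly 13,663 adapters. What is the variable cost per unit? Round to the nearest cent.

€186.92

Contribution per unit must be FC / Q = €1,914,400 / 13,663 = €140.1156.
Variable cost per unit = €327.04 − €140.1156 = €186.92.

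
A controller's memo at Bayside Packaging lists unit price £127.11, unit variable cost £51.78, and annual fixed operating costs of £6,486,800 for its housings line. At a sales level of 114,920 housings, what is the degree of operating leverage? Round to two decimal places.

3.99

At 114,920 units, contribution = 114,920 × £75.33 = £8,656,923.60.
Operating income = contribution − fixed costs = £8,656,923.60 − £6,486,800 = £2,170,123.60.
DOL = contribution ÷ EBIT = £8,656,923.60 ÷ £2,170,123.60 = 3.9891.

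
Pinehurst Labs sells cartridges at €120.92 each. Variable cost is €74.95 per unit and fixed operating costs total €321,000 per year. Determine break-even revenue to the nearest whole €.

€844,362

Contribution margin per unit = €120.92 − €74.95 = €45.97, a CM ratio of €45.97 ÷ €120.92 = 0.3802.
Break-even revenue = fixed costs × price ÷ CM = €321,000 × €120.92 ÷ €45.97 = €844,362.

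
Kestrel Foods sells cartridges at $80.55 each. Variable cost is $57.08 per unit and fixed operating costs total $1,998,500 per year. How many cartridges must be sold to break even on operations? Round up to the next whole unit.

Contribution margin per unit = $80.55 − $57.08 = $23.47.
Break-even Q = $1,998,500 / $23.47 = 85,151.26 → 85,152 cartridges.

85,152 cartridges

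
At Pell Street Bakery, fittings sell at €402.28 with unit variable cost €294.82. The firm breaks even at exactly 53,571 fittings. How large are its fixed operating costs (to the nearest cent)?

€5,756,739.66

Unit CM = price − variable cost = €402.28 − €294.82 = €107.46.
Fixed costs = break-even units × CM = 53,571 × €107.46 = €5,756,739.66.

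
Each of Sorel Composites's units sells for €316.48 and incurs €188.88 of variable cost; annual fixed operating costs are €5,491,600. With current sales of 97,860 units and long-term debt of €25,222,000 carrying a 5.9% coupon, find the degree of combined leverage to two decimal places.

At 97,860 units, contribution = 97,860 × €127.60 = €12,486,936.00.
Operating income = contribution − fixed costs = €12,486,936.00 − €5,491,600 = €6,995,336.00. Interest = €1,488,098.00, so EBIT − I = €5,507,238.00.
Degree of total leverage = total CM / (EBIT − interest) = €12,486,936.00 / €5,507,238.00 = 2.2674.

2.27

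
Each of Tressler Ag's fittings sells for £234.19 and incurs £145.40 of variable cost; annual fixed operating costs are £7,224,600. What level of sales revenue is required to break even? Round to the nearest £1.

£19,055,401

Contribution margin per unit = £234.19 − £145.40 = £88.79, a CM ratio of £88.79 ÷ £234.19 = 0.3791.
Break-even revenue = fixed costs × price ÷ CM = £7,224,600 × £234.19 ÷ £88.79 = £19,055,401.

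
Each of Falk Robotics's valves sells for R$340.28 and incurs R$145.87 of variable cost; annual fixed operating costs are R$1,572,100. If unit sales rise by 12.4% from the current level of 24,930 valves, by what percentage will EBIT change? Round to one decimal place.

Contribution at this volume is 24,930 × R$194.41 = R$4,846,641.30.
Operating income = contribution − fixed costs = R$4,846,641.30 − R$1,572,100 = R$3,274,541.30.
So DOL = total CM / EBIT = R$4,846,641.30 / R$3,274,541.30 = 1.4801.
Operating income changes by 1.4801 × +12.4% = +18.4%.

+18.4%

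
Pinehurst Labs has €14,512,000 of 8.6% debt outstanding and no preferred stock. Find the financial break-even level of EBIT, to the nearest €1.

€1,248,032

Annual interest = 8.6% × €14,512,000 = €1,248,032.00.
Without preferred stock the financial break-even is simply EBIT = interest = €1,248,032.00.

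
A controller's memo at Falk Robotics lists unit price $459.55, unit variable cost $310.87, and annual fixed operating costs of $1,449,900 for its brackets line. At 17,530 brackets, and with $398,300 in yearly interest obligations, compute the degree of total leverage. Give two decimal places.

Total contribution margin = 17,530 × $148.68 = $2,606,360.40.
Subtracting fixed costs: EBIT = $2,606,360.40 − $1,449,900 = $1,156,460.40. Interest = $398,300.00, so EBIT − I = $758,160.40.
Degree of total leverage = total CM / (EBIT − interest) = $2,606,360.40 / $758,160.40 = 3.4377.

3.44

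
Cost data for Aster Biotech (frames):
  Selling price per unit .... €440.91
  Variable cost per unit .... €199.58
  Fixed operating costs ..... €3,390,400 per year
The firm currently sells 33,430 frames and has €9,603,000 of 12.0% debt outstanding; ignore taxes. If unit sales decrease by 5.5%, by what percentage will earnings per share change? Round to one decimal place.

At 33,430 units, contribution = 33,430 × €241.33 = €8,067,661.90.
EBIT = €8,067,661.90 − €3,390,400 = €4,677,261.90.
After interest of €1,152,360.00, pre-tax earnings = €3,524,901.90.
Degree of combined leverage = contribution ÷ (EBIT − I) = €8,067,661.90 ÷ €3,524,901.90 = 2.2888.
%ΔEPS = DCL × %ΔSales = 2.2888 × -5.5% = -12.6%.

-12.6%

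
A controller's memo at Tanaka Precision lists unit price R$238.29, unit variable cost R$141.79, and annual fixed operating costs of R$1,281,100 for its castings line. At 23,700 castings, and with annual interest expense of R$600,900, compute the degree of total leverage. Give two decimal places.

Contribution at this volume is 23,700 × R$96.50 = R$2,287,050.00.
Operating income = contribution − fixed costs = R$2,287,050.00 − R$1,281,100 = R$1,005,950.00. Interest = R$600,900.00, so EBIT − I = R$405,050.00.
DCL = contribution ÷ (EBIT − I) = R$2,287,050.00 ÷ R$405,050.00 = 5.6463.

5.65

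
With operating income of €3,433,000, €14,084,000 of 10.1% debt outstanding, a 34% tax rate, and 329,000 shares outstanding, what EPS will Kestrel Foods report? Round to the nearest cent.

€4.03

Interest = €1,422,484.00, so EBT = €3,433,000 − €1,422,484.00 = €2,010,516.00.
After tax at 34%: net income = €2,010,516.00 × 0.66 = €1,326,940.56.
EPS = €1,326,940.56 ÷ 329,000 = €4.03.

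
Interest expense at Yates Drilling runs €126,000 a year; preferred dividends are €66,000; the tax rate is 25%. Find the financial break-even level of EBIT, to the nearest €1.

€214,000

Grossing the preferred dividend up to pre-tax terms: €66,000 / (1 − 0.25) = €88,000.00.
EPS = 0 when EBIT covers interest plus the pre-tax preferred burden: €126,000 + €88,000.00 = €214,000.00.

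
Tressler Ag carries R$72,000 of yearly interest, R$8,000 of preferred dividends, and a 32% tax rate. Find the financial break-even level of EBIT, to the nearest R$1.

R$83,765

Preferred dividends are paid after tax, so their pre-tax equivalent is R$8,000 ÷ (1 − 0.32) = R$11,764.71.
EPS = 0 when EBIT covers interest plus the pre-tax preferred burden: R$72,000 + R$11,764.71 = R$83,764.71.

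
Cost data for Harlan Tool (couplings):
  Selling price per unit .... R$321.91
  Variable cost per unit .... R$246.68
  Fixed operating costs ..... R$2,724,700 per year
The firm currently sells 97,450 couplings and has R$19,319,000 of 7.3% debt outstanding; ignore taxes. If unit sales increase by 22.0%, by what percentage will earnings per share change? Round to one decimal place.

At 97,450 units, contribution = 97,450 × R$75.23 = R$7,331,163.50.
Subtracting fixed costs: EBIT = R$7,331,163.50 − R$2,724,700 = R$4,606,463.50.
After interest of R$1,410,287.00, pre-tax earnings = R$3,196,176.50.
DCL = total CM / (EBIT − I) = R$7,331,163.50 / R$3,196,176.50 = 2.2937.
%ΔEPS = DCL × %ΔSales = 2.2937 × +22.0% = +50.5%.

+50.5%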